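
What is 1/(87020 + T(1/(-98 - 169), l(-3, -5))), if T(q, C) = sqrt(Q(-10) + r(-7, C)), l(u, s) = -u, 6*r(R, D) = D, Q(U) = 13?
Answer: 174040/15144960773 - 3*sqrt(6)/15144960773 ≈ 1.1491e-5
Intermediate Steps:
r(R, D) = D/6
T(q, C) = sqrt(13 + C/6)
1/(87020 + T(1/(-98 - 169), l(-3, -5))) = 1/(87020 + sqrt(468 + 6*(-1*(-3)))/6) = 1/(87020 + sqrt(468 + 6*3)/6) = 1/(87020 + sqrt(468 + 18)/6) = 1/(87020 + sqrt(486)/6) = 1/(87020 + (9*sqrt(6))/6) = 1/(87020 + 3*sqrt(6)/2)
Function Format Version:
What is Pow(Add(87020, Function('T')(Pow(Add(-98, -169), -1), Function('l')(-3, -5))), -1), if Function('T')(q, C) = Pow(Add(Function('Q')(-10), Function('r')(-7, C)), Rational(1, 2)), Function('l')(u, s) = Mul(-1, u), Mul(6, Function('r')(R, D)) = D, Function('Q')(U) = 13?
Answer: Add(Rational(174040, 15144960773), Mul(Rational(-3, 15144960773), Pow(6, Rational(1, 2)))) ≈ 1.1491e-5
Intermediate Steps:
Function('r')(R, D) = Mul(Rational(1, 6), D)
Function('T')(q, C) = Pow(Add(13, Mul(Rational(1, 6), C)), Rational(1, 2))
Pow(Add(87020, Function('T')(Pow(Add(-98, -169), -1), Function('l')(-3, -5))), -1) = Pow(Add(87020, Mul(Rational(1, 6), Pow(Add(468, Mul(6, Mul(-1, -3))), Rational(1, 2)))), -1) = Pow(Add(87020, Mul(Rational(1, 6), Pow(Add(468, Mul(6, 3)), Rational(1, 2)))), -1) = Pow(Add(87020, Mul(Rational(1, 6), Pow(Add(468, 18), Rational(1, 2)))), -1) = Pow(Add(87020, Mul(Rational(1, 6), Pow(486, Rational(1, 2)))), -1) = Pow(Add(87020, Mul(Rational(1, 6), Mul(9, Pow(6, Rational(1, 2))))), -1) = Pow(Add(87020, Mul(Rational(3, 2), Pow(6, Rational(1, 2)))), -1)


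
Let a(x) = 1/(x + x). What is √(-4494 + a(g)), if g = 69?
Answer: I*√85583598/138 ≈ 67.037*I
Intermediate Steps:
a(x) = 1/(2*x)
√(-4494 + a(g)) = √(-4494 + (½)/69) = √(-4494 + (½)*(1/69)) = √(-4494 + 1/138) = √(-620171/138) = I*√85583598/138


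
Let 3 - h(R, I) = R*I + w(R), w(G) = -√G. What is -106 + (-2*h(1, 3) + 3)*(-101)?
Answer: -207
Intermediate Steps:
h(R, I) = 3 + √R - I*R (h(R, I) = 3 - (R*I - √R) = 3 - (I*R - √R) = 3 - (-√R + I*R) = 3 + (√R - I*R) = 3 + √R - I*R)
-106 + (-2*h(1, 3) + 3)*(-101) = -106 + (-2*(3 + √1 - 1*3*1) + 3)*(-101) = -106 + (-2*(3 + 1 - 3) + 3)*(-101) = -106 + (-2*1 + 3)*(-101) = -106 + (-2 + 3)*(-101) = -106 + 1*(-101) = -106 - 101 = -207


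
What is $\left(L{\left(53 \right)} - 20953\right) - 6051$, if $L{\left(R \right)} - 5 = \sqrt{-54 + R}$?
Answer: $-26999 + i \approx -26999.0 + 1.0 i$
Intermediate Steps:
$L{\left(R \right)} = 5 + \sqrt{-54 + R}$
$\left(L{\left(53 \right)} - 20953\right) - 6051 = \left(\left(5 + \sqrt{-54 + 53}\right) - 20953\right) - 6051 = \left(\left(5 + \sqrt{-1}\right) - 20953\right) - 6051 = \left(\left(5 + i\right) - 20953\right) - 6051 = \left(-20948 + i\right) - 6051 = -26999 + i$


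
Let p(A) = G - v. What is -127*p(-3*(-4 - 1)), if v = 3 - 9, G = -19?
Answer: 1651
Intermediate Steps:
v = -6
p(A) = -13 (p(A) = -19 - 1*(-6) = -19 + 6 = -13)
-127*p(-3*(-4 - 1)) = -127*(-13) = 1651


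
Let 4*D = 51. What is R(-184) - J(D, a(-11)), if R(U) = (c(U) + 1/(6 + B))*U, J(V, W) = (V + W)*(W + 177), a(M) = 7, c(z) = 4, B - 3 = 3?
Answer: -13156/3 ≈ -4385.3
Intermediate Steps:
B = 6 (B = 3 + 3 = 6)
D = 51/4 (D = (¼)*51 = 51/4 ≈ 12.750)
J(V, W) = (177 + W)*(V + W) (J(V, W) = (V + W)*(177 + W) = (177 + W)*(V + W))
R(U) = 49*U/12 (R(U) = (4 + 1/(6 + 6))*U = (4 + 1/12)*U = 49*U/12)
R(-184) - J(D, a(-11)) = (49/12)*(-184) - (7² + 177*(51/4) + 177*7 + (51/4)*7) = -2254/3 - (49 + 9027/4 + 1239 + 357/4) = -2254/3 - 1*3634 = -2254/3 - 3634 = -13156/3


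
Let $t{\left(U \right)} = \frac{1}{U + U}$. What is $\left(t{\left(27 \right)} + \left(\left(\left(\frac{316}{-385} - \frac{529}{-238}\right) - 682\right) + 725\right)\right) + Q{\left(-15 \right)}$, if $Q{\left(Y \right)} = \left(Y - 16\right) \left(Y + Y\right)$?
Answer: $\frac{172194706}{176715} \approx 974.42$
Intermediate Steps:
$t{\left(U \right)} = \frac{1}{2 U}$
$Q{\left(Y \right)} = 2 Y \left(-16 + Y\right)$ ($Q{\left(Y \right)} = \left(-16 + Y\right) 2 Y = 2 Y \left(-16 + Y\right)$)
$\left(t{\left(27 \right)} + \left(\left(\left(\frac{316}{-385} - \frac{529}{-238}\right) - 682\right) + 725\right)\right) + Q{\left(-15 \right)} = \left(\frac{1}{2 \cdot 27} + \left(\left(\left(\frac{316}{-385} - \frac{529}{-238}\right) - 682\right) + 725\right)\right) + 2 \left(-15\right) \left(-16 - 15\right) = \left(\frac{1}{2} \cdot \frac{1}{27} + \left(\left(\left(316 \left(- \frac{1}{385}\right) - - \frac{529}{238}\right) - 682\right) + 725\right)\right) + 2 \left(-15\right) \left(-31\right) = \left(\frac{1}{54} + \left(\left(\left(- \frac{316}{385} + \frac{529}{238}\right) - 682\right) + 725\right)\right) + 930 = \left(\frac{1}{54} + \left(\left(\frac{18351}{13090} - 682\right) + 725\right)\right) + 930 = \left(\frac{1}{54} + \left(- \frac{8909029}{13090} + 725\right)\right) + 930 = \left(\frac{1}{54} + \frac{581221}{13090}\right) + 930 = \frac{7849756}{176715} + 930 = \frac{172194706}{176715}$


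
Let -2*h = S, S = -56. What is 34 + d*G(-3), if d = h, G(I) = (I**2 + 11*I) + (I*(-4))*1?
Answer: -302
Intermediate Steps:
h = 28 (h = -1/2*(-56) = 28)
G(I) = I**2 + 7*I (G(I) = (I**2 + 11*I) - 4*I*1 = (I**2 + 11*I) - 4*I = I**2 + 7*I)
d = 28
34 + d*G(-3) = 34 + 28*(-3*(7 - 3)) = 34 + 28*(-3*4) = 34 + 28*(-12) = 34 - 336 = -302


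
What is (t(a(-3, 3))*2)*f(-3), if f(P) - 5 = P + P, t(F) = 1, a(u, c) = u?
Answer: -2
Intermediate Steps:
f(P) = 5 + 2*P (f(P) = 5 + (P + P) = 5 + 2*P)
(t(a(-3, 3))*2)*f(-3) = (1*2)*(5 + 2*(-3)) = 2*(5 - 6) = 2*(-1) = -2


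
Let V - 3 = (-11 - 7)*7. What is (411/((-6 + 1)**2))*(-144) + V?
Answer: -62259/25 ≈ -2490.4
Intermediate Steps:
V = -123 (V = 3 + (-11 - 7)*7 = 3 - 18*7 = 3 - 126 = -123)
(411/((-6 + 1)**2))*(-144) + V = (411/((-6 + 1)**2))*(-144) - 123 = (411/((-5)**2))*(-144) - 123 = (411/25)*(-144) - 123 = -59184/25 - 123 = -62259/25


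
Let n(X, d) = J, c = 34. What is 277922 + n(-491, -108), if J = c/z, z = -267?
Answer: 74205140/267 ≈ 2.7792e+5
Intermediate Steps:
J = -34/267 (J = 34/(-267) = 34*(-1/267) = -34/267 ≈ -0.12734)
n(X, d) = -34/267
277922 + n(-491, -108) = 277922 - 34/267 = 74205140/267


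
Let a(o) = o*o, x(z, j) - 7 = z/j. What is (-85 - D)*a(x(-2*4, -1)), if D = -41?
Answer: -9900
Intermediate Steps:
x(z, j) = 7 + z/j
a(o) = o²
(-85 - D)*a(x(-2*4, -1)) = (-85 - 1*(-41))*(7 - 2*4/(-1))² = (-85 + 41)*(7 - 8*(-1))² = -44*(7 + 8)² = -44*15² = -44*225 = -9900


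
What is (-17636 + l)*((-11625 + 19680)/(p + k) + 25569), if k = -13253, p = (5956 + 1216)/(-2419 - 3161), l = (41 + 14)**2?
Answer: -6907388509005777/18489728 ≈ -3.7358e+8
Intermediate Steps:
l = 3025 (l = 55**2 = 3025)
p = -1793/1395 (p = 7172/(-5580) = 7172*(-1/5580) = -1793/1395 ≈ -1.2853)
(-17636 + l)*((-11625 + 19680)/(p + k) + 25569) = (-17636 + 3025)*((-11625 + 19680)/(-1793/1395 - 13253) + 25569) = -14611*(8055/(-18489728/1395) + 25569) = -14611*(8055*(-1395/18489728) + 25569) = -14611*(-11236725/18489728 + 25569) = -14611*472752618507/18489728 = -6907388509005777/18489728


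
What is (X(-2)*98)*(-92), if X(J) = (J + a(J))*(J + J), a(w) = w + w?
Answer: -216384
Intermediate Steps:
a(w) = 2*w
X(J) = 6*J² (X(J) = (J + 2*J)*(J + J) = (3*J)*(2*J) = 6*J²)
(X(-2)*98)*(-92) = ((6*(-2)²)*98)*(-92) = ((6*4)*98)*(-92) = (24*98)*(-92) = 2352*(-92) = -216384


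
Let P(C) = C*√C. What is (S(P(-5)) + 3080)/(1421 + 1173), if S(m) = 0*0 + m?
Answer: 1540/1297 - 5*I*√5/2594 ≈ 1.1874 - 0.0043101*I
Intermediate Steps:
P(C) = C^(3/2)
S(m) = m (S(m) = 0 + m = m)
(S(P(-5)) + 3080)/(1421 + 1173) = ((-5)^(3/2) + 3080)/(1421 + 1173) = (-5*I*√5 + 3080)/2594 = (3080 - 5*I*√5)*(1/2594) = 1540/1297 - 5*I*√5/2594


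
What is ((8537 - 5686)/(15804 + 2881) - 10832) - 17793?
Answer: -534855274/18685 ≈ -28625.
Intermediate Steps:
((8537 - 5686)/(15804 + 2881) - 10832) - 17793 = (2851/18685 - 10832) - 17793 = -202393069/18685 - 17793 = -534855274/18685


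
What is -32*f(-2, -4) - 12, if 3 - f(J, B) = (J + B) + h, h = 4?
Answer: -172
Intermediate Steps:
f(J, B) = -1 - B - J (f(J, B) = 3 - ((J + B) + 4) = 3 - ((B + J) + 4) = 3 - (4 + B + J) = 3 + (-4 - B - J) = -1 - B - J)
-32*f(-2, -4) - 12 = -32*(-1 - 1*(-4) - 1*(-2)) - 12 = -32*(-1 + 4 + 2) - 12 = -32*5 - 12 = -160 - 12 = -172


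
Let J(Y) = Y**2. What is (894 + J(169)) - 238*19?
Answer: 24933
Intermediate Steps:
(894 + J(169)) - 238*19 = (894 + 169**2) - 238*19 = (894 + 28561) - 4522 = 29455 - 4522 = 24933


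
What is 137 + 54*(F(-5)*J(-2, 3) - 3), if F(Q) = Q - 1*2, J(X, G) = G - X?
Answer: -1915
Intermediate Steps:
F(Q) = -2 + Q (F(Q) = Q - 2 = -2 + Q)
137 + 54*(F(-5)*J(-2, 3) - 3) = 137 + 54*((-2 - 5)*(3 - 1*(-2)) - 3) = 137 + 54*(-7*(3 + 2) - 3) = 137 + 54*(-7*5 - 3) = 137 + 54*(-35 - 3) = 137 + 54*(-38) = 137 - 2052 = -1915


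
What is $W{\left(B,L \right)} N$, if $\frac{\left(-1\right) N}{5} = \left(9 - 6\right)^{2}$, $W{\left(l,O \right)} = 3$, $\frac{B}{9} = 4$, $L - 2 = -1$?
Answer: $-135$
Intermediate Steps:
$L = 1$ ($L = 2 - 1 = 1$)
$B = 36$ ($B = 9 \cdot 4 = 36$)
$N = -45$ ($N = - 5 \left(9 - 6\right)^{2} = - 5 \cdot 3^{2} = \left(-5\right) 9 = -45$)
$W{\left(B,L \right)} N = 3 \left(-45\right) = -135$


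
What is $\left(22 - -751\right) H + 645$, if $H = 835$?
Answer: $646100$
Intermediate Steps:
$\left(22 - -751\right) H + 645 = \left(22 - -751\right) 835 + 645 = \left(22 + 751\right) 835 + 645 = 773 \cdot 835 + 645 = 645455 + 645 = 646100$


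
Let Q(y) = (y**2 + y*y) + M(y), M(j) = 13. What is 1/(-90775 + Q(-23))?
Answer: -1/89704 ≈ -1.1148e-5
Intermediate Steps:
Q(y) = 13 + 2*y**2 (Q(y) = (y**2 + y*y) + 13 = (y**2 + y**2) + 13 = 2*y**2 + 13 = 13 + 2*y**2)
1/(-90775 + Q(-23)) = 1/(-90775 + (13 + 2*(-23)**2)) = 1/(-90775 + (13 + 2*529)) = 1/(-90775 + (13 + 1058)) = 1/(-90775 + 1071) = 1/(-89704) = -1/89704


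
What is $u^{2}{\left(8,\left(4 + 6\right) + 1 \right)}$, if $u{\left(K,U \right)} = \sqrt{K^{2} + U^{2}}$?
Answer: $185$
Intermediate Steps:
$u^{2}{\left(8,\left(4 + 6\right) + 1 \right)} = \left(\sqrt{8^{2} + \left(\left(4 + 6\right) + 1\right)^{2}}\right)^{2} = \left(\sqrt{64 + \left(10 + 1\right)^{2}}\right)^{2} = \left(\sqrt{64 + 11^{2}}\right)^{2} = \left(\sqrt{64 + 121}\right)^{2} = \left(\sqrt{185}\right)^{2} = 185$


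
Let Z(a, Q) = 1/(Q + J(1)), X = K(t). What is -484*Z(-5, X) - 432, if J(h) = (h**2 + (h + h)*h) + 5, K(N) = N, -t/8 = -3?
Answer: -3577/8 ≈ -447.13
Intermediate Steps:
t = 24 (t = -8*(-3) = 24)
X = 24
J(h) = 5 + 3*h**2 (J(h) = (h**2 + (2*h)*h) + 5 = (h**2 + 2*h**2) + 5 = 3*h**2 + 5 = 5 + 3*h**2)
Z(a, Q) = 1/(8 + Q) (Z(a, Q) = 1/(Q + (5 + 3*1**2)) = 1/(Q + (5 + 3*1)) = 1/(Q + (5 + 3)) = 1/(Q + 8) = 1/(8 + Q))
-484*Z(-5, X) - 432 = -484/(8 + 24) - 432 = -484/32 - 432 = -484*1/32 - 432 = -121/8 - 432 = -3577/8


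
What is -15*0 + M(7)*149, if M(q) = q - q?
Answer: 0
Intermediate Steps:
M(q) = 0
-15*0 + M(7)*149 = -15*0 + 0*149 = 0 + 0 = 0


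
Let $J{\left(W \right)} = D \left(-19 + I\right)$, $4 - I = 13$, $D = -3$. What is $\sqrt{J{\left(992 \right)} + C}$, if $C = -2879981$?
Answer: $i \sqrt{2879897} \approx 1697.0 i$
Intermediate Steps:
$I = -9$ ($I = 4 - 13 = -9$)
$J{\left(W \right)} = 84$ ($J{\left(W \right)} = - 3 \left(-19 - 9\right) = \left(-3\right) \left(-28\right) = 84$)
$\sqrt{J{\left(992 \right)} + C} = \sqrt{84 - 2879981} = \sqrt{-2879897} = i \sqrt{2879897}$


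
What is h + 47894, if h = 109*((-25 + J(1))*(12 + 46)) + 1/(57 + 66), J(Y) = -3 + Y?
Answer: -15104399/123 ≈ -1.2280e+5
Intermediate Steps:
h = -20995361/123 (h = 109*((-25 + (-3 + 1))*(12 + 46)) + 1/(57 + 66) = 109*((-25 - 2)*58) + 1/123 = 109*(-27*58) + 1/123 = 109*(-1566) + 1/123 = -170694 + 1/123 = -20995361/123 ≈ -1.7069e+5)
h + 47894 = -20995361/123 + 47894 = -15104399/123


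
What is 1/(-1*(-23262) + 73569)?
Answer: 1/96831 ≈ 1.0327e-5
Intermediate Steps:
1/(-1*(-23262) + 73569) = 1/(23262 + 73569) = 1/96831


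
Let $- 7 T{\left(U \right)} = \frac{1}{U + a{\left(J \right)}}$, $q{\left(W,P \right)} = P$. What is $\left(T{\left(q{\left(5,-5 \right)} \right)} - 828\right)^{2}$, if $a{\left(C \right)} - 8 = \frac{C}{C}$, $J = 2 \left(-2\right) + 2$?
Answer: $\frac{537544225}{784} \approx 6.8564 \cdot 10^{5}$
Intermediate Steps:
$J = -2$ ($J = -4 + 2 = -2$)
$a{\left(C \right)} = 9$ ($a{\left(C \right)} = 8 + \frac{C}{C} = 8 + 1 = 9$)
$T{\left(U \right)} = - \frac{1}{7 \left(9 + U\right)}$ ($T{\left(U \right)} = - \frac{1}{7 \left(U + 9\right)} = - \frac{1}{7 \left(9 + U\right)}$)
$\left(T{\left(q{\left(5,-5 \right)} \right)} - 828\right)^{2} = \left(- \frac{1}{63 + 7 \left(-5\right)} - 828\right)^{2} = \left(- \frac{1}{63 - 35} - 828\right)^{2} = \left(- \frac{1}{28} - 828\right)^{2} = \left(- \frac{23185}{28}\right)^{2} = \frac{537544225}{784}$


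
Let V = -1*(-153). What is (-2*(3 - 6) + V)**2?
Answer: 25281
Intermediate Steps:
V = 153
(-2*(3 - 6) + V)**2 = (-2*(3 - 6) + 153)**2 = (-2*(-3) + 153)**2 = (6 + 153)**2 = 159**2 = 25281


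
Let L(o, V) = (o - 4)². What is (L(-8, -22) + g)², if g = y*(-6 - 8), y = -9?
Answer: 72900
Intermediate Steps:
L(o, V) = (-4 + o)²
g = 126 (g = -9*(-6 - 8) = -9*(-14) = 126)
(L(-8, -22) + g)² = ((-4 - 8)² + 126)² = ((-12)² + 126)² = (144 + 126)² = 270² = 72900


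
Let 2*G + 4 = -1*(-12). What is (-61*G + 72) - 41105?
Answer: -41277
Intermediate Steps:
G = 4 (G = -2 + (-1*(-12))/2 = -2 + (½)*12 = -2 + 6 = 4)
(-61*G + 72) - 41105 = (-61*4 + 72) - 41105 = (-244 + 72) - 41105 = -172 - 41105 = -41277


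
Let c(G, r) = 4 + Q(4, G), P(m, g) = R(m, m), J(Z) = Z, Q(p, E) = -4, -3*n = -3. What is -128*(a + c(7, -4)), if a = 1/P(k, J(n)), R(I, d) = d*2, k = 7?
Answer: -64/7 ≈ -9.1429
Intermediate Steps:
n = 1 (n = -1/3*(-3) = 1)
R(I, d) = 2*d
P(m, g) = 2*m
c(G, r) = 0 (c(G, r) = 4 - 4 = 0)
a = 1/14 (a = 1/(2*7) = 1/14 ≈ 0.071429)
-128*(a + c(7, -4)) = -128*(1/14 + 0) = -128*1/14 = -64/7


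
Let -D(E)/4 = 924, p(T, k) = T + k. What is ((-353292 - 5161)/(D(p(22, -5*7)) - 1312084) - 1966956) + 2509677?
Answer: 714101795833/1315780 ≈ 5.4272e+5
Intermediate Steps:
D(E) = -3696 (D(E) = -4*924 = -3696)
((-353292 - 5161)/(D(p(22, -5*7)) - 1312084) - 1966956) + 2509677 = ((-353292 - 5161)/(-3696 - 1312084) - 1966956) + 2509677 = (-358453/(-1315780) - 1966956) + 2509677 = (-358453*(-1/1315780) - 1966956) + 2509677 = (358453/1315780 - 1966956) + 2509677 = -2588081007227/1315780 + 2509677 = 714101795833/1315780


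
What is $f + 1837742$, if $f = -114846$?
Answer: $1722896$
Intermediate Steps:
$f + 1837742 = -114846 + 1837742 = 1722896$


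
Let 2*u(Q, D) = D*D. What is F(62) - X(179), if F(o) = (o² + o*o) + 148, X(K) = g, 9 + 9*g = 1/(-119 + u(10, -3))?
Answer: 16152059/2061 ≈ 7837.0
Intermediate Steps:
u(Q, D) = D²/2 (u(Q, D) = (D*D)/2 = D²/2)
g = -2063/2061 (g = -1 + 1/(9*(-119 + (½)*(-3)²)) = -1 + 1/(9*(-119 + (½)*9)) = -1 + 1/(9*(-119 + 9/2)) = -1 + 1/(9*(-229/2)) = -1 + (⅑)*(-2/229) = -1 - 2/2061 = -2063/2061 ≈ -1.0010)
X(K) = -2063/2061
F(o) = 148 + 2*o² (F(o) = (o² + o²) + 148 = 2*o² + 148 = 148 + 2*o²)
F(62) - X(179) = (148 + 2*62²) - 1*(-2063/2061) = (148 + 2*3844) + 2063/2061 = (148 + 7688) + 2063/2061 = 7836 + 2063/2061 = 16152059/2061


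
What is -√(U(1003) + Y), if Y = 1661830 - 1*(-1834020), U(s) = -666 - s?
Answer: -√3494181 ≈ -1869.3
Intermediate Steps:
Y = 3495850 (Y = 1661830 + 1834020 = 3495850)
-√(U(1003) + Y) = -√((-666 - 1*1003) + 3495850) = -√((-666 - 1003) + 3495850) = -√(-1669 + 3495850) = -√3494181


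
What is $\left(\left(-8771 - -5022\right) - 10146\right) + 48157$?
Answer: $34262$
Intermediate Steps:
$\left(\left(-8771 - -5022\right) - 10146\right) + 48157 = \left(\left(-8771 + 5022\right) - 10146\right) + 48157 = \left(-3749 - 10146\right) + 48157 = -13895 + 48157 = 34262$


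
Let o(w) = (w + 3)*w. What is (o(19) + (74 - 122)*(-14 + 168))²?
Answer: 48636676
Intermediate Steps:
o(w) = w*(3 + w) (o(w) = (3 + w)*w = w*(3 + w))
(o(19) + (74 - 122)*(-14 + 168))² = (19*(3 + 19) + (74 - 122)*(-14 + 168))² = (19*22 - 48*154)² = (418 - 7392)² = (-6974)² = 48636676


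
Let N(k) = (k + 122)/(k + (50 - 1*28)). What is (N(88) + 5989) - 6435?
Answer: -4885/11 ≈ -444.09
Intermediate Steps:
N(k) = (122 + k)/(22 + k) (N(k) = (122 + k)/(k + (50 - 28)) = (122 + k)/(k + 22) = (122 + k)/(22 + k))
(N(88) + 5989) - 6435 = ((122 + 88)/(22 + 88) + 5989) - 6435 = (210/110 + 5989) - 6435 = ((1/110)*210 + 5989) - 6435 = (21/11 + 5989) - 6435 = 65900/11 - 6435 = -4885/11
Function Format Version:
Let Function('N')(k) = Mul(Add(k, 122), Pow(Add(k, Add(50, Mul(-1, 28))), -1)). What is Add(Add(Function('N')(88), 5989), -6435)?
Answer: Rational(-4885, 11) ≈ -444.09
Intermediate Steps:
Function('N')(k) = Mul(Pow(Add(22, k), -1), Add(122, k)) (Function('N')(k) = Mul(Add(122, k), Pow(Add(k, Add(50, -28)), -1)) = Mul(Add(122, k), Pow(Add(k, 22), -1)) = Mul(Add(122, k), Pow(Add(22, k), -1)) = Mul(Pow(Add(22, k), -1), Add(122, k)))
Add(Add(Function('N')(88), 5989), -6435) = Add(Add(Mul(Pow(Add(22, 88), -1), Add(122, 88)), 5989), -6435) = Add(Add(Mul(Pow(110, -1), 210), 5989), -6435) = Add(Add(Mul(Rational(1, 110), 210), 5989), -6435) = Add(Add(Rational(21, 11), 5989), -6435) = Add(Rational(65900, 11), -6435) = Rational(-4885, 11)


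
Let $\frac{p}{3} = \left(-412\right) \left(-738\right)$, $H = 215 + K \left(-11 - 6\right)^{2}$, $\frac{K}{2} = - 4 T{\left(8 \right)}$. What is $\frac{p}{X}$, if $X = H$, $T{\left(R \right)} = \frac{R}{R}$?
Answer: $- \frac{101352}{233} \approx -434.99$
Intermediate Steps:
$T{\left(R \right)} = 1$
$K = -8$ ($K = 2 \left(\left(-4\right) 1\right) = 2 \left(-4\right) = -8$)
$H = -2097$ ($H = 215 - 8 \left(-11 - 6\right)^{2} = 215 - 8 \left(-17\right)^{2} = 215 - 2312 = -2097$)
$p = 912168$ ($p = 3 \left(\left(-412\right) \left(-738\right)\right) = 3 \cdot 304056 = 912168$)
$X = -2097$
$\frac{p}{X} = \frac{912168}{-2097} = 912168 \left(- \frac{1}{2097}\right) = - \frac{101352}{233}$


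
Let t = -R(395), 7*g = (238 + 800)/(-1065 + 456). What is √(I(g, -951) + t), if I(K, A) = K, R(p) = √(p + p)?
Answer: √(-10034 - 41209*√790)/203 ≈ 5.3245*I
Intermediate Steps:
g = -346/1421 (g = ((238 + 800)/(-1065 + 456))/7 = (1038/(-609))/7 = (1038*(-1/609))/7 = (⅐)*(-346/203) = -346/1421 ≈ -0.24349)
R(p) = √2*√p (R(p) = √(2*p) = √2*√p)
t = -√790 (t = -√2*√395 = -√790 ≈ -28.107)
√(I(g, -951) + t) = √(-346/1421 - √790)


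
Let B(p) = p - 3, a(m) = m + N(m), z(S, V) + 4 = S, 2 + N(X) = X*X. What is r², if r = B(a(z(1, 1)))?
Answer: 1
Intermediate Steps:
N(X) = -2 + X² (N(X) = -2 + X*X = -2 + X²)
z(S, V) = -4 + S
a(m) = -2 + m + m² (a(m) = m + (-2 + m²) = -2 + m + m²)
B(p) = -3 + p
r = 1 (r = -3 + (-2 + (-4 + 1) + (-4 + 1)²) = -3 + (-2 - 3 + (-3)²) = -3 + (-2 - 3 + 9) = -3 + 4 = 1)
r² = 1² = 1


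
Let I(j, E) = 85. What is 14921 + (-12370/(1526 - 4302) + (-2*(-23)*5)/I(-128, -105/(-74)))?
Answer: 352244909/23596 ≈ 14928.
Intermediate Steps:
14921 + (-12370/(1526 - 4302) + (-2*(-23)*5)/I(-128, -105/(-74))) = 14921 + (-12370/(1526 - 4302) + (-2*(-23)*5)/85) = 14921 + (-12370/(-2776) + (46*5)*(1/85)) = 14921 + (-12370*(-1/2776) + 230*(1/85)) = 14921 + (6185/1388 + 46/17) = 14921 + 168993/23596 = 352244909/23596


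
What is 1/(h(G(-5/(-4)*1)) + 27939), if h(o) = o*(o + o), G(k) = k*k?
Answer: 128/3576817 ≈ 3.5786e-5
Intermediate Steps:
G(k) = k²
h(o) = 2*o² (h(o) = o*(2*o) = 2*o²)
1/(h(G(-5/(-4)*1)) + 27939) = 1/(2*((-5/(-4)*1)²)² + 27939) = 1/(2*((-5*(-¼)*1)²)² + 27939) = 1/(2*(((5/4)*1)²)² + 27939) = 1/(2*((5/4)²)² + 27939) = 1/(2*(25/16)² + 27939) = 1/(2*(625/256) + 27939) = 1/(625/128 + 27939) = 1/(3576817/128) = 128/3576817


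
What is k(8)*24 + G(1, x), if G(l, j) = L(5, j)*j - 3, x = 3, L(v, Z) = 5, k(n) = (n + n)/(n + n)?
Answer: 36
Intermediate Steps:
k(n) = 1 (k(n) = (2*n)/((2*n)) = (2*n)*(1/(2*n)) = 1)
G(l, j) = -3 + 5*j (G(l, j) = 5*j - 3 = -3 + 5*j)
k(8)*24 + G(1, x) = 1*24 + (-3 + 5*3) = 24 + (-3 + 15) = 24 + 12 = 36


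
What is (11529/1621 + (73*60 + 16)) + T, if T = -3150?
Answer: 2031295/1621 ≈ 1253.1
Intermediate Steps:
(11529/1621 + (73*60 + 16)) + T = (11529/1621 + (73*60 + 16)) - 3150 = (11529*(1/1621) + (4380 + 16)) - 3150 = (11529/1621 + 4396) - 3150 = 7137445/1621 - 3150 = 2031295/1621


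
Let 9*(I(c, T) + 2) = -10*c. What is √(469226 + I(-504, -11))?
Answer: 2*√117446 ≈ 685.41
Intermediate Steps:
I(c, T) = -2 - 10*c/9 (I(c, T) = -2 + (-10*c)/9 = -2 - 10*c/9)
√(469226 + I(-504, -11)) = √(469226 + (-2 - 10/9*(-504))) = √(469226 + (-2 + 560)) = √(469226 + 558) = √469784 = 2*√117446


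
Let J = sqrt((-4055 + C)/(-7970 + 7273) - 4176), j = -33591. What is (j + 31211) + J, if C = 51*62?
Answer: -2380 + I*sqrt(2028115963)/697 ≈ -2380.0 + 64.612*I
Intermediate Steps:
C = 3162
J = I*sqrt(2028115963)/697 (J = sqrt((-4055 + 3162)/(-7970 + 7273) - 4176) = sqrt(-893/(-697) - 4176) = sqrt(-893*(-1/697) - 4176) = sqrt(893/697 - 4176) = sqrt(-2909779/697) = I*sqrt(2028115963)/697 ≈ 64.612*I)
(j + 31211) + J = (-33591 + 31211) + I*sqrt(2028115963)/697 = -2380 + I*sqrt(2028115963)/697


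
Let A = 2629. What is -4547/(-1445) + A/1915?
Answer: 2501282/553435 ≈ 4.5196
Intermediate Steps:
-4547/(-1445) + A/1915 = -4547/(-1445) + 2629/1915 = -4547*(-1/1445) + 2629*(1/1915) = 4547/1445 + 2629/1915 = 2501282/553435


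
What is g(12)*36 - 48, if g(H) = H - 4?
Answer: 240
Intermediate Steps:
g(H) = -4 + H
g(12)*36 - 48 = (-4 + 12)*36 - 48 = 8*36 - 48 = 288 - 48 = 240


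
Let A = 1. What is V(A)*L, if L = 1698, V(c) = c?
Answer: 1698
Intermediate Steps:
V(A)*L = 1*1698 = 1698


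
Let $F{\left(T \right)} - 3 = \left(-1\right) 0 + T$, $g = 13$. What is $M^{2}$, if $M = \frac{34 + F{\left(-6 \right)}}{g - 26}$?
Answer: $\frac{961}{169} \approx 5.6864$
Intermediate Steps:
$F{\left(T \right)} = 3 + T$ ($F{\left(T \right)} = 3 + \left(\left(-1\right) 0 + T\right) = 3 + \left(0 + T\right) = 3 + T$)
$M = - \frac{31}{13}$ ($M = \frac{34 + \left(3 - 6\right)}{13 - 26} = \frac{34 - 3}{-13} = 31 \left(- \frac{1}{13}\right) = - \frac{31}{13} \approx -2.3846$)
$M^{2} = \left(- \frac{31}{13}\right)^{2} = \frac{961}{169}$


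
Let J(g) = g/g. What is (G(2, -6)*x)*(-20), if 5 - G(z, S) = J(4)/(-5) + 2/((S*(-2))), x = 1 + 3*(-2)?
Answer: 1510/3 ≈ 503.33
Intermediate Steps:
x = -5 (x = 1 - 6 = -5)
J(g) = 1
G(z, S) = 26/5 + 1/S (G(z, S) = 5 - (1/(-5) + 2/((S*(-2)))) = 5 - (1*(-1/5) + 2/((-2*S))) = 5 - (-1/5 + 2*(-1/(2*S))) = 5 - (-1/5 - 1/S) = 5 + (1/5 + 1/S) = 26/5 + 1/S)
(G(2, -6)*x)*(-20) = ((26/5 + 1/(-6))*(-5))*(-20) = ((26/5 - 1/6)*(-5))*(-20) = ((151/30)*(-5))*(-20) = -151/6*(-20) = 1510/3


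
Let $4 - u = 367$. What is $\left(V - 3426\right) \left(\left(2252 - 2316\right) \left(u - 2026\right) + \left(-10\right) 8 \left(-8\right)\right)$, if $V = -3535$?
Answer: $-1068764096$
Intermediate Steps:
$u = -363$ ($u = 4 - 367 = -363$)
$\left(V - 3426\right) \left(\left(2252 - 2316\right) \left(u - 2026\right) + \left(-10\right) 8 \left(-8\right)\right) = \left(-3535 - 3426\right) \left(\left(2252 - 2316\right) \left(-363 - 2026\right) + \left(-10\right) 8 \left(-8\right)\right) = - 6961 \left(\left(-64\right) \left(-2389\right) - -640\right) = - 6961 \left(152896 + 640\right) = \left(-6961\right) 153536 = -1068764096$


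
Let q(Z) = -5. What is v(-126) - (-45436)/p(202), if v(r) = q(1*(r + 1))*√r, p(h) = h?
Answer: 22718/101 - 15*I*√14 ≈ 224.93 - 56.125*I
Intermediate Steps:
v(r) = -5*√r
v(-126) - (-45436)/p(202) = -15*I*√14 - (-45436)/202 = -15*I*√14 - 1*(-22718/101) = -15*I*√14 + 22718/101 = 22718/101 - 15*I*√14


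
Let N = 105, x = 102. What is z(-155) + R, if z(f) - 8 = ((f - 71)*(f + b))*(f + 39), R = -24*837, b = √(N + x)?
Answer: -4083560 + 78648*√23 ≈ -3.7064e+6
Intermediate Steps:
b = 3*√23 (b = √(105 + 102) = √207 = 3*√23 ≈ 14.387)
R = -20088
z(f) = 8 + (-71 + f)*(39 + f)*(f + 3*√23) (z(f) = 8 + ((f - 71)*(f + 3*√23))*(f + 39) = 8 + ((-71 + f)*(f + 3*√23))*(39 + f) = 8 + (-71 + f)*(39 + f)*(f + 3*√23))
z(-155) + R = (8 + (-155)³ - 8307*√23 - 2769*(-155) - 32*(-155)² - 96*(-155)*√23 + 3*√23*(-155)²) - 20088 = (8 - 3723875 - 8307*√23 + 429195 - 32*24025 + 14880*√23 + 3*√23*24025) - 20088 = (8 - 3723875 - 8307*√23 + 429195 - 768800 + 14880*√23 + 72075*√23) - 20088 = (-4063472 + 78648*√23) - 20088 = -4083560 + 78648*√23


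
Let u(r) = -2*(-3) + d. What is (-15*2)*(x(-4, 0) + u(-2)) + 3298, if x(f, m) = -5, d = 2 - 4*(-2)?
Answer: 2968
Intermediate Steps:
d = 10 (d = 2 + 8 = 10)
u(r) = 16 (u(r) = -2*(-3) + 10 = 6 + 10 = 16)
(-15*2)*(x(-4, 0) + u(-2)) + 3298 = (-15*2)*(-5 + 16) + 3298 = -30*11 + 3298 = -330 + 3298 = 2968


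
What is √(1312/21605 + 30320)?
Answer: 4*√884542338985/21605 ≈ 174.13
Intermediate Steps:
√(1312/21605 + 30320) = √(655064912/21605) = 4*√884542338985/21605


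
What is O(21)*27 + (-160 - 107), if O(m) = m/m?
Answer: -240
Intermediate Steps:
O(m) = 1
O(21)*27 + (-160 - 107) = 1*27 + (-160 - 107) = 27 - 267 = -240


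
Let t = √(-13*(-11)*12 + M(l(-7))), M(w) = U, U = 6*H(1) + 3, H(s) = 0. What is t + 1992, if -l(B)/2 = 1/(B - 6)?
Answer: 1992 + 3*√191 ≈ 2033.5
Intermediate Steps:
l(B) = -2/(-6 + B) (l(B) = -2/(B - 6) = -2/(-6 + B))
U = 3 (U = 6*0 + 3 = 0 + 3 = 3)
M(w) = 3
t = 3*√191 (t = √(-13*(-11)*12 + 3) = √(143*12 + 3) = √(1716 + 3) = √1719 = 3*√191 ≈ 41.461)
t + 1992 = 3*√191 + 1992 = 1992 + 3*√191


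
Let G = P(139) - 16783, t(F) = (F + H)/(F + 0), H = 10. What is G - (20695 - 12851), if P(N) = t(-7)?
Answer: -172392/7 ≈ -24627.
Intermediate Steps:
t(F) = (10 + F)/F (t(F) = (F + 10)/(F + 0) = (10 + F)/F)
P(N) = -3/7 (P(N) = (10 - 7)/(-7) = -⅐*3 = -3/7)
G = -117484/7 (G = -3/7 - 16783 = -117484/7 ≈ -16783.)
G - (20695 - 12851) = -117484/7 - (20695 - 12851) = -117484/7 - 1*7844 = -117484/7 - 7844 = -172392/7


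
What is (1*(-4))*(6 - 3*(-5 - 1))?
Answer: -96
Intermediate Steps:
(1*(-4))*(6 - 3*(-5 - 1)) = -4*(6 - 3*(-6)) = -4*(6 + 18) = -4*24 = -96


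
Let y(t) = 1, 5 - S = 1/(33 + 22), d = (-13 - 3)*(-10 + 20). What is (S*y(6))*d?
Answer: -8768/11 ≈ -797.09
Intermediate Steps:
d = -160 (d = -16*10 = -160)
S = 274/55 (S = 5 - 1/(33 + 22) = 5 - 1/55 = 274/55 ≈ 4.9818)
(S*y(6))*d = ((274/55)*1)*(-160) = (274/55)*(-160) = -8768/11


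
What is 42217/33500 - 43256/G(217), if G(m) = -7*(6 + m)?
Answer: 1514976737/52293500 ≈ 28.971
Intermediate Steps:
G(m) = -42 - 7*m
42217/33500 - 43256/G(217) = 42217/33500 - 43256/(-42 - 7*217) = 42217*(1/33500) - 43256/(-42 - 1519) = 42217/33500 - 43256/(-1561) = 42217/33500 - 43256*(-1/1561) = 42217/33500 + 43256/1561 = 1514976737/52293500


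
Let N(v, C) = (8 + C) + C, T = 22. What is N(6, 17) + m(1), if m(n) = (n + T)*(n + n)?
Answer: 88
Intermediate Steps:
N(v, C) = 8 + 2*C
m(n) = 2*n*(22 + n) (m(n) = (n + 22)*(n + n) = (22 + n)*(2*n) = 2*n*(22 + n))
N(6, 17) + m(1) = (8 + 2*17) + 2*1*(22 + 1) = (8 + 34) + 2*1*23 = 42 + 46 = 88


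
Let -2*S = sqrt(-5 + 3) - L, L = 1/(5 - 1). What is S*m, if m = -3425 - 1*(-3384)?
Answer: -41/8 + 41*I*sqrt(2)/2 ≈ -5.125 + 28.991*I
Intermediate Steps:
L = 1/4 ≈ 0.25000
m = -41 (m = -3425 + 3384 = -41)
S = 1/8 - I*sqrt(2)/2 (S = -(sqrt(-5 + 3) - 1*1/4)/2 = -(sqrt(-2) - 1/4)/2 = -(I*sqrt(2) - 1/4)/2 = -(-1/4 + I*sqrt(2))/2 = 1/8 - I*sqrt(2)/2 ≈ 0.125 - 0.70711*I)
S*m = (1/8 - I*sqrt(2)/2)*(-41) = -41/8 + 41*I*sqrt(2)/2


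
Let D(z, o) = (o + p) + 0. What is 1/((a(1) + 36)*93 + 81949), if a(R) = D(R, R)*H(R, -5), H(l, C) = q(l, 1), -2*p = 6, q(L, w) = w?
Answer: 1/85111 ≈ 1.1749e-5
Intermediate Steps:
p = -3 (p = -½*6 = -3)
H(l, C) = 1
D(z, o) = -3 + o (D(z, o) = (o - 3) + 0 = (-3 + o) + 0 = -3 + o)
a(R) = -3 + R (a(R) = (-3 + R)*1 = -3 + R)
1/((a(1) + 36)*93 + 81949) = 1/(((-3 + 1) + 36)*93 + 81949) = 1/((-2 + 36)*93 + 81949) = 1/(34*93 + 81949) = 1/(3162 + 81949) = 1/85111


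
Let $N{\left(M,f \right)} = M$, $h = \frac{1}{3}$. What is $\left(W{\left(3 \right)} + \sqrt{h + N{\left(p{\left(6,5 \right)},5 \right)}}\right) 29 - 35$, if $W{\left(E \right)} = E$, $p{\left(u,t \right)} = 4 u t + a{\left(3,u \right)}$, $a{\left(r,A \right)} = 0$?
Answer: $52 + \frac{551 \sqrt{3}}{3} \approx 370.12$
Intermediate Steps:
$p{\left(u,t \right)} = 4 t u$ ($p{\left(u,t \right)} = 4 u t + 0 = 4 t u + 0 = 4 t u$)
$h = \frac{1}{3} \approx 0.33333$
$\left(W{\left(3 \right)} + \sqrt{h + N{\left(p{\left(6,5 \right)},5 \right)}}\right) 29 - 35 = \left(3 + \sqrt{\frac{1}{3} + 4 \cdot 5 \cdot 6}\right) 29 - 35 = \left(3 + \sqrt{\frac{1}{3} + 120}\right) 29 - 35 = \left(3 + \sqrt{\frac{361}{3}}\right) 29 - 35 = \left(3 + \frac{19 \sqrt{3}}{3}\right) 29 - 35 = \left(87 + \frac{551 \sqrt{3}}{3}\right) - 35 = 52 + \frac{551 \sqrt{3}}{3}$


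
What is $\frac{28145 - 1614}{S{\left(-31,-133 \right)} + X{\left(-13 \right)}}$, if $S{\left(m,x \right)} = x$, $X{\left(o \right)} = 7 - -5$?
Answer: $- \frac{26531}{121} \approx -219.26$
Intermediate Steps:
$X{\left(o \right)} = 12$ ($X{\left(o \right)} = 7 + 5 = 12$)
$\frac{28145 - 1614}{S{\left(-31,-133 \right)} + X{\left(-13 \right)}} = \frac{28145 - 1614}{-133 + 12} = \frac{26531}{-121} = 26531 \left(- \frac{1}{121}\right) = - \frac{26531}{121}$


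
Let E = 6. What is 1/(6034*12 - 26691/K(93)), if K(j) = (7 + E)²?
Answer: 169/12210261 ≈ 1.3841e-5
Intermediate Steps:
K(j) = 169 (K(j) = (7 + 6)² = 13² = 169)
1/(6034*12 - 26691/K(93)) = 1/(6034*12 - 26691/169) = 1/(72408 - 26691*1/169) = 1/(72408 - 26691/169) = 1/(12210261/169) = 169/12210261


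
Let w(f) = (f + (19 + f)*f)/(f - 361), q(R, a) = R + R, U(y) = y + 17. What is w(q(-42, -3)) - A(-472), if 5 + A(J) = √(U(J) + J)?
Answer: -3151/445 - 3*I*√103 ≈ -7.0809 - 30.447*I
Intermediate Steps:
U(y) = 17 + y
q(R, a) = 2*R
w(f) = (f + f*(19 + f))/(-361 + f)
A(J) = -5 + √(17 + 2*J) (A(J) = -5 + √((17 + J) + J) = -5 + √(17 + 2*J))
w(q(-42, -3)) - A(-472) = (2*(-42))*(20 + 2*(-42))/(-361 + 2*(-42)) - (-5 + √(17 + 2*(-472))) = -84*(20 - 84)/(-361 - 84) - (-5 + √(17 - 944)) = -84*(-64)/(-445) - (-5 + √(-927)) = -84*(-1/445)*(-64) - (-5 + 3*I*√103) = -5376/445 + (5 - 3*I*√103) = -3151/445 - 3*I*√103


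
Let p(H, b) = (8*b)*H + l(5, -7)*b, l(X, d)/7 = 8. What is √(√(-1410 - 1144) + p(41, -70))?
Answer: √(-26880 + I*√2554) ≈ 0.154 + 163.95*I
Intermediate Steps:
l(X, d) = 56 (l(X, d) = 7*8 = 56)
p(H, b) = 56*b + 8*H*b (p(H, b) = (8*b)*H + 56*b = 8*H*b + 56*b = 56*b + 8*H*b)
√(√(-1410 - 1144) + p(41, -70)) = √(√(-1410 - 1144) + 8*(-70)*(7 + 41)) = √(√(-2554) + 8*(-70)*48) = √(I*√2554 - 26880) = √(-26880 + I*√2554)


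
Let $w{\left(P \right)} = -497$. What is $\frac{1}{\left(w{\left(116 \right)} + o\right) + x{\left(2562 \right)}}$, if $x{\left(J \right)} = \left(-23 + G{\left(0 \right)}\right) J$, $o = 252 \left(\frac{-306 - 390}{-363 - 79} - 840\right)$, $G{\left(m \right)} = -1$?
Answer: $- \frac{221}{60392269} \approx -3.6594 \cdot 10^{-6}$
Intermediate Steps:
$o = - \frac{46693584}{221}$ ($o = 252 \left(- \frac{696}{-442} - 840\right) = 252 \left(\left(-696\right) \left(- \frac{1}{442}\right) - 840\right) = 252 \left(\frac{348}{221} - 840\right) = 252 \left(- \frac{185292}{221}\right) = - \frac{46693584}{221} \approx -2.1128 \cdot 10^{5}$)
$x{\left(J \right)} = - 24 J$ ($x{\left(J \right)} = \left(-23 - 1\right) J = - 24 J$)
$\frac{1}{\left(w{\left(116 \right)} + o\right) + x{\left(2562 \right)}} = \frac{1}{\left(-497 - \frac{46693584}{221}\right) - 61488} = \frac{1}{- \frac{46803421}{221} - 61488} = \frac{1}{- \frac{60392269}{221}} = - \frac{221}{60392269}$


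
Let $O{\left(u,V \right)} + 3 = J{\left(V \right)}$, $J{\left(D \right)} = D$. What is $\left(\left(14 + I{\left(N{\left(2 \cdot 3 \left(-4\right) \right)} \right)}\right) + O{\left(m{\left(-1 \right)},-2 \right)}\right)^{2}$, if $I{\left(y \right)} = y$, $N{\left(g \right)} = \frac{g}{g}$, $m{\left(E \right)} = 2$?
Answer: $100$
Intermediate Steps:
$N{\left(g \right)} = 1$
$O{\left(u,V \right)} = -3 + V$
$\left(\left(14 + I{\left(N{\left(2 \cdot 3 \left(-4\right) \right)} \right)}\right) + O{\left(m{\left(-1 \right)},-2 \right)}\right)^{2} = \left(\left(14 + 1\right) - 5\right)^{2} = \left(15 - 5\right)^{2} = 10^{2} = 100$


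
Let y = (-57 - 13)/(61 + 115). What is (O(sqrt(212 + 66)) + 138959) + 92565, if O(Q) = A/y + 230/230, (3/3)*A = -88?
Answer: 8111119/35 ≈ 2.3175e+5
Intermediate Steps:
y = -35/88 (y = -70/176 = -70*1/176 = -35/88 ≈ -0.39773)
A = -88
O(Q) = 7779/35 (O(Q) = -88/(-35/88) + 230/230 = -88*(-88/35) + 230*(1/230) = 7744/35 + 1 = 7779/35)
(O(sqrt(212 + 66)) + 138959) + 92565 = (7779/35 + 138959) + 92565 = 4871344/35 + 92565 = 8111119/35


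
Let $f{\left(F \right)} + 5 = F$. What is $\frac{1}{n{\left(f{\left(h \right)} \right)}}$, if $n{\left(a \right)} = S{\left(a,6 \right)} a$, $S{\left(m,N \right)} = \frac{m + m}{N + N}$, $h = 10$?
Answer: $\frac{6}{25} \approx 0.24$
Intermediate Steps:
$S{\left(m,N \right)} = \frac{m}{N}$ ($S{\left(m,N \right)} = \frac{2 m}{2 N} = 2 m \frac{1}{2 N} = \frac{m}{N}$)
$f{\left(F \right)} = -5 + F$
$n{\left(a \right)} = \frac{a^{2}}{6}$ ($n{\left(a \right)} = \frac{a}{6} a = \frac{a^{2}}{6}$)
$\frac{1}{n{\left(f{\left(h \right)} \right)}} = \frac{1}{\frac{1}{6} \left(-5 + 10\right)^{2}} = \frac{1}{\frac{1}{6} \cdot 5^{2}} = \frac{1}{\frac{1}{6} \cdot 25} = \frac{1}{\frac{25}{6}} = \frac{6}{25}$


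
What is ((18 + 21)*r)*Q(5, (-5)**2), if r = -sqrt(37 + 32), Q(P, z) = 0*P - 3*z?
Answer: 2925*sqrt(69) ≈ 24297.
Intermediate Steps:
Q(P, z) = -3*z (Q(P, z) = 0 - 3*z = -3*z)
r = -sqrt(69) ≈ -8.3066
((18 + 21)*r)*Q(5, (-5)**2) = ((18 + 21)*(-sqrt(69)))*(-3*(-5)**2) = (39*(-sqrt(69)))*(-3*25) = -39*sqrt(69)*(-75) = 2925*sqrt(69)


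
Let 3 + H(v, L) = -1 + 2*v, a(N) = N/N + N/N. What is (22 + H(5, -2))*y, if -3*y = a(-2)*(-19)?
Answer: 1064/3 ≈ 354.67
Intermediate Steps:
a(N) = 2 (a(N) = 1 + 1 = 2)
y = 38/3 (y = -2*(-19)/3 = -⅓*(-38) = 38/3 ≈ 12.667)
H(v, L) = -4 + 2*v (H(v, L) = -3 + (-1 + 2*v) = -4 + 2*v)
(22 + H(5, -2))*y = (22 + (-4 + 2*5))*(38/3) = (22 + (-4 + 10))*(38/3) = (22 + 6)*(38/3) = 28*(38/3) = 1064/3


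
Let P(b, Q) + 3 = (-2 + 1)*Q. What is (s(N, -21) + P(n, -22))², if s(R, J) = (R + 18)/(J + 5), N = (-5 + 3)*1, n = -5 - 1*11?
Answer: 324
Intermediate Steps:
n = -16 (n = -5 - 11 = -16)
N = -2 (N = -2*1 = -2)
P(b, Q) = -3 - Q (P(b, Q) = -3 + (-2 + 1)*Q = -3 - Q)
s(R, J) = (18 + R)/(5 + J)
(s(N, -21) + P(n, -22))² = ((18 - 2)/(5 - 21) + (-3 - 1*(-22)))² = (16/(-16) + (-3 + 22))² = (-1/16*16 + 19)² = (-1 + 19)² = 18² = 324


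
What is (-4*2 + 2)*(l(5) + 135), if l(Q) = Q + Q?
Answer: -870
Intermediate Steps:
l(Q) = 2*Q
(-4*2 + 2)*(l(5) + 135) = (-4*2 + 2)*(2*5 + 135) = (-8 + 2)*(10 + 135) = -6*145 = -870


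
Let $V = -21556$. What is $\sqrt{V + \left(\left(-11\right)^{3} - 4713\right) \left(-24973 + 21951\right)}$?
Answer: $22 \sqrt{37693} \approx 4271.2$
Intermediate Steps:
$\sqrt{V + \left(\left(-11\right)^{3} - 4713\right) \left(-24973 + 21951\right)} = \sqrt{-21556 + \left(\left(-11\right)^{3} - 4713\right) \left(-24973 + 21951\right)} = \sqrt{-21556 + \left(-1331 - 4713\right) \left(-3022\right)} = \sqrt{-21556 - -18264968} = \sqrt{-21556 + 18264968} = \sqrt{18243412} = 22 \sqrt{37693}$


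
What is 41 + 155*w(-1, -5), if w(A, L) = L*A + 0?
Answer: 816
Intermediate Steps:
w(A, L) = A*L (w(A, L) = A*L + 0 = A*L)
41 + 155*w(-1, -5) = 41 + 155*(-1*(-5)) = 41 + 155*5 = 41 + 775 = 816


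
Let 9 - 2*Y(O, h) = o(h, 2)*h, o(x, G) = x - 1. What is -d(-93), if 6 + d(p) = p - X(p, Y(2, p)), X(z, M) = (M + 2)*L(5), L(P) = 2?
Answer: -8630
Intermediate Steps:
o(x, G) = -1 + x
Y(O, h) = 9/2 - h*(-1 + h)/2 (Y(O, h) = 9/2 - (-1 + h)*h/2 = 9/2 - h*(-1 + h)/2)
X(z, M) = 4 + 2*M (X(z, M) = (M + 2)*2 = (2 + M)*2 = 4 + 2*M)
d(p) = -19 + p + p*(-1 + p) (d(p) = -6 + (p - (4 + 2*(9/2 - p*(-1 + p)/2))) = -6 + (p - (4 + (9 - p*(-1 + p)))) = -6 + (p - (13 - p*(-1 + p))) = -6 + (p + (-13 + p*(-1 + p))) = -6 + (-13 + p + p*(-1 + p)) = -19 + p + p*(-1 + p))
-d(-93) = -(-19 + (-93)²) = -(-19 + 8649) = -1*8630 = -8630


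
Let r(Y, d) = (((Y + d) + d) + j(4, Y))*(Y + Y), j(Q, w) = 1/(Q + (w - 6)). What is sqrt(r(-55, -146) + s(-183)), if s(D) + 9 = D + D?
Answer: 5*sqrt(4912089)/57 ≈ 194.41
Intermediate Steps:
s(D) = -9 + 2*D (s(D) = -9 + (D + D) = -9 + 2*D)
j(Q, w) = 1/(-6 + Q + w) (j(Q, w) = 1/(Q + (-6 + w)) = 1/(-6 + Q + w))
r(Y, d) = 2*Y*(Y + 1/(-2 + Y) + 2*d) (r(Y, d) = (((Y + d) + d) + 1/(-6 + 4 + Y))*(Y + Y) = ((Y + 2*d) + 1/(-2 + Y))*(2*Y) = (Y + 1/(-2 + Y) + 2*d)*(2*Y) = 2*Y*(Y + 1/(-2 + Y) + 2*d))
sqrt(r(-55, -146) + s(-183)) = sqrt(2*(-55)*(1 + (-2 - 55)*(-55 + 2*(-146)))/(-2 - 55) + (-9 + 2*(-183))) = sqrt(2*(-55)*(1 - 57*(-55 - 292))/(-57) + (-9 - 366)) = sqrt(2*(-55)*(-1/57)*(1 - 57*(-347)) - 375) = sqrt(2*(-55)*(-1/57)*(1 + 19779) - 375) = sqrt(2*(-55)*(-1/57)*19780 - 375) = sqrt(2175800/57 - 375) = sqrt(2154425/57) = 5*sqrt(4912089)/57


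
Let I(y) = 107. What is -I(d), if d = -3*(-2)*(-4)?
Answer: -107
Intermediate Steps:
d = -24 (d = 6*(-4) = -24)
-I(d) = -1*107 = -107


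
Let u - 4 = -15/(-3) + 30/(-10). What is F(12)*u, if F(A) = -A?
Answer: -72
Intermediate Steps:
u = 6 (u = 4 + (-15/(-3) + 30/(-10)) = 4 + (-15*(-1/3) + 30*(-1/10)) = 4 + (5 - 3) = 4 + 2 = 6)
F(12)*u = -1*12*6 = -12*6 = -72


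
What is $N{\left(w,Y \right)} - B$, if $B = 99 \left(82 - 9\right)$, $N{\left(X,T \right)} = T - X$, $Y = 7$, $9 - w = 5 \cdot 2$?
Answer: $-7219$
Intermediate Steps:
$w = -1$ ($w = 9 - 5 \cdot 2 = 9 - 10 = -1$)
$B = 7227$ ($B = 99 \cdot 73 = 7227$)
$N{\left(w,Y \right)} - B = \left(7 - -1\right) - 7227 = \left(7 + 1\right) - 7227 = 8 - 7227 = -7219$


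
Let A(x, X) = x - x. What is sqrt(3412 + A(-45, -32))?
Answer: 2*sqrt(853) ≈ 58.412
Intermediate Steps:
A(x, X) = 0
sqrt(3412 + A(-45, -32)) = sqrt(3412 + 0) = sqrt(3412) = 2*sqrt(853)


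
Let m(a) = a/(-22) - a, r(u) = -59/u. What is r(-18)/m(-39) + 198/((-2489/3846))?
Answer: -6146038723/20093697 ≈ -305.87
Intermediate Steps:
m(a) = -23*a/22 (m(a) = a*(-1/22) - a = -a/22 - a = -23*a/22)
r(-18)/m(-39) + 198/((-2489/3846)) = (-59/(-18))/((-23/22*(-39))) + 198/((-2489/3846)) = (-59*(-1/18))/(897/22) + 198/((-2489*1/3846)) = (59/18)*(22/897) + 198/(-2489/3846) = 649/8073 + 198*(-3846/2489) = 649/8073 - 761508/2489 = -6146038723/20093697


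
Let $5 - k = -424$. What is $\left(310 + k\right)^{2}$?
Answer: $546121$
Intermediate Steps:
$k = 429$ ($k = 5 - -424 = 5 + 424 = 429$)
$\left(310 + k\right)^{2} = \left(310 + 429\right)^{2} = 739^{2} = 546121$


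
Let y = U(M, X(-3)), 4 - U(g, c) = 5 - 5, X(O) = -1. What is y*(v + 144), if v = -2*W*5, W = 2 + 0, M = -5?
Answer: 496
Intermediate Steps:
W = 2
U(g, c) = 4 (U(g, c) = 4 - (5 - 5) = 4 - 1*0 = 4 + 0 = 4)
y = 4
v = -20 (v = -2*2*5 = -4*5 = -20)
y*(v + 144) = 4*(-20 + 144) = 4*124 = 496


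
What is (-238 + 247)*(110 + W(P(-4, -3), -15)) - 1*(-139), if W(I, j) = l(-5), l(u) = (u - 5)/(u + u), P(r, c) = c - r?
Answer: 1138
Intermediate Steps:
l(u) = (-5 + u)/(2*u) (l(u) = (-5 + u)/((2*u)) = (-5 + u)*(1/(2*u)) = (-5 + u)/(2*u))
W(I, j) = 1 (W(I, j) = (½)*(-5 - 5)/(-5) = (½)*(-⅕)*(-10) = 1)
(-238 + 247)*(110 + W(P(-4, -3), -15)) - 1*(-139) = (-238 + 247)*(110 + 1) - 1*(-139) = 9*111 + 139 = 999 + 139 = 1138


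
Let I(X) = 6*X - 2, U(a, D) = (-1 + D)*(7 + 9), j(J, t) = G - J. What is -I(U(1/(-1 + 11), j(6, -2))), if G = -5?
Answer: 1154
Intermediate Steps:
j(J, t) = -5 - J
U(a, D) = -16 + 16*D (U(a, D) = (-1 + D)*16 = -16 + 16*D)
I(X) = -2 + 6*X
-I(U(1/(-1 + 11), j(6, -2))) = -(-2 + 6*(-16 + 16*(-5 - 1*6))) = -(-2 + 6*(-16 + 16*(-5 - 6))) = -(-2 + 6*(-16 + 16*(-11))) = -(-2 + 6*(-16 - 176)) = -(-2 + 6*(-192)) = -(-2 - 1152) = -1*(-1154) = 1154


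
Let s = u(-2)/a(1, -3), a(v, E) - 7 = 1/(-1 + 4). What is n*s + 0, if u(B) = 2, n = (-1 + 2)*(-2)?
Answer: -6/11 ≈ -0.54545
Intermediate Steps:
n = -2 (n = 1*(-2) = -2)
a(v, E) = 22/3 (a(v, E) = 7 + 1/(-1 + 4) = 7 + 1/3 = 7 + ⅓ = 22/3)
s = 3/11 (s = 2/(22/3) = 2*(3/22) = 3/11 ≈ 0.27273)
n*s + 0 = -2*3/11 + 0 = -6/11 + 0 = -6/11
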